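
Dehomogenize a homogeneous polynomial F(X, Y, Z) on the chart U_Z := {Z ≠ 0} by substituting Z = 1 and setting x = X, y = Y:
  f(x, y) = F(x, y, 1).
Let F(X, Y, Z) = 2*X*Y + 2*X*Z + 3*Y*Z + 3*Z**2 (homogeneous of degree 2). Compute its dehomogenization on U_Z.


f(x, y) = 2*x*y + 2*x + 3*y + 3

On U_Z we set Z = 1. Each monomial c·X^i·Y^j·Z^k in F becomes c·x^i·y^j·1^k = c·x^i·y^j.
Substituting Z = 1: F(X, Y, 1) = 2*x*y + 2*x + 3*y + 3.
Note: deg(f) ≤ deg(F) = 2; strict inequality happens when F is divisible by Z (lost terms).


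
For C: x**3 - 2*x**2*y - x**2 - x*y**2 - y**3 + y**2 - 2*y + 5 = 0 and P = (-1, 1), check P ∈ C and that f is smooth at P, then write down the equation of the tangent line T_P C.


Tangent line at P: 8*x - 3*y + 11 = 0.

Step 1: f(-1, 1) = 0, so P lies on C.
Step 2: partial derivatives
  f_x(x, y) = 3*x**2 - 4*x*y - 2*x - y**2, f_y(x, y) = -2*x**2 - 2*x*y - 3*y**2 + 2*y - 2.
  f_x(P) = 8, f_y(P) = -3 (gradient nonzero, so P is smooth).
Step 3: tangent line at P: 8·(x − -1) + -3·(y − 1) = 0.
Expanding: 8*x - 3*y + 11 = 0.


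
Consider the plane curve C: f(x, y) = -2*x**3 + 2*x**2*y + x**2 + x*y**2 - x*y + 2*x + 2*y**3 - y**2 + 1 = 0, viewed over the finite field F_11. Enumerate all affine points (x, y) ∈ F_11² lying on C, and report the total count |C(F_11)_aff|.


Affine F_11-points: {(0, 7), (1, 6), (1, 8), (2, 7), (4, 6), (5, 3), (7, 6), (8, 1), (9, 5), (10, 4)}; count = 10.

For each of the 121 pairs (x, y) ∈ F_11², evaluate f(x, y) mod 11. Record the zeros.
  x = 0: [0↦1, 1↦2, 2↦2, 3↦2, 4↦3, 5↦6, 6↦1, 7↦0, 8↦4, 9↦3, 10↦9]  zeros at y ∈ {7}
  x = 1: [0↦2, 1↦5, 2↦9, 3↦4, 4↦2, 5↦4, 6↦0, 7↦2, 8↦0, 9↦6, 10↦10]  zeros at y ∈ {6, 8}
  x = 2: [0↦4, 1↦2, 2↦3, 3↦8, 4↦7, 5↦1, 6↦2, 7↦0, 8↦7, 9↦2, 10↦8]  zeros at y ∈ {7}
  x = 3: [0↦6, 1↦3, 2↦5, 3↦2, 4↦6, 5↦7, 6↦6, 7↦4, 8↦2, 9↦1, 10↦2]  zeros at y ∈ ∅
  x = 4: [0↦7, 1↦7, 2↦3, 3↦7, 4↦9, 5↦10, 6↦0, 7↦2, 8↦6, 9↦2, 10↦2]  zeros at y ∈ {6}
  x = 5: [0↦6, 1↦2, 2↦7, 3↦0, 4↦4, 5↦9, 6↦5, 7↦4, 8↦7, 9↦4, 10↦7]  zeros at y ∈ {3}
  x = 6: [0↦2, 1↦9, 2↦5, 3↦2, 4↦1, 5↦3, 6↦9, 7↦9, 8↦4, 9↦6, 10↦5]  zeros at y ∈ ∅
  x = 7: [0↦5, 1↦5, 2↦7, 3↦1, 4↦10, 5↦2, 6↦0, 7↦5, 8↦7, 9↦7, 10↦6]  zeros at y ∈ {6}
  x = 8: [0↦3, 1↦0, 2↦1, 3↦7, 4↦8, 5↦5, 6↦10, 7↦2, 8↦4, 9↦6, 10↦9]  zeros at y ∈ {1}
  x = 9: [0↦6, 1↦4, 2↦8, 3↦8, 4↦5, 5↦0, 6↦5, 7↦10, 8↦5, 9↦2, 10↦2]  zeros at y ∈ {5}
  x = 10: [0↦2, 1↦5, 2↦5, 3↦3, 4↦0, 5↦8, 6↦6, 7↦6, 8↦9, 9↦5, 10↦6]  zeros at y ∈ {4}
Collecting zeros: affine points = {(0, 7), (1, 6), (1, 8), (2, 7), (4, 6), (5, 3), (7, 6), (8, 1), (9, 5), (10, 4)}.
Total count |C(F_11)_aff| = 10.


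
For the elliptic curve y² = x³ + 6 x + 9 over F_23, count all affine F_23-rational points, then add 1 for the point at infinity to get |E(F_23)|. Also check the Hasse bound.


Affine points = {(0, 3), (0, 20), (1, 4), (1, 19), (2, 11), (2, 12), (3, 10), (3, 13), (5, 7), (5, 16), (6, 10), (6, 13), (7, 7), (7, 16), (11, 7), (11, 16), (14, 10), (14, 13), (15, 1), (15, 22), (19, 6), (19, 17), (21, 9), (21, 14), (22, 5), (22, 18)}; affine count = 26; |E(F_23)| = 27.

Discriminant check: Δ ∝ 4a³ + 27b² = 4·6³ + 27·9² = 4·216 + 27·81 ≡ 15 (mod 23). Nonzero ⇒ E is nonsingular.
For each x ∈ F_23, compute rhs = x³ + 6·x + 9 mod 23, then count y ∈ F_23 with y² ≡ rhs.
  x = 0: rhs = 9, matching y values: 3, 20 (2 points).
  x = 1: rhs = 16, matching y values: 4, 19 (2 points).
  x = 2: rhs = 6, matching y values: 11, 12 (2 points).
  x = 3: rhs = 8, matching y values: 10, 13 (2 points).
  x = 4: rhs = 5, matching y values: none (0 points).
  x = 5: rhs = 3, matching y values: 7, 16 (2 points).
  x = 6: rhs = 8, matching y values: 10, 13 (2 points).
  x = 7: rhs = 3, matching y values: 7, 16 (2 points).
  x = 8: rhs = 17, matching y values: none (0 points).
  x = 9: rhs = 10, matching y values: none (0 points).
  x = 10: rhs = 11, matching y values: none (0 points).
  x = 11: rhs = 3, matching y values: 7, 16 (2 points).
  x = 12: rhs = 15, matching y values: none (0 points).
  x = 13: rhs = 7, matching y values: none (0 points).
  x = 14: rhs = 8, matching y values: 10, 13 (2 points).
  x = 15: rhs = 1, matching y values: 1, 22 (2 points).
  x = 16: rhs = 15, matching y values: none (0 points).
  x = 17: rhs = 10, matching y values: none (0 points).
  x = 18: rhs = 15, matching y values: none (0 points).
  x = 19: rhs = 13, matching y values: 6, 17 (2 points).
  x = 20: rhs = 10, matching y values: none (0 points).
  x = 21: rhs = 12, matching y values: 9, 14 (2 points).
  x = 22: rhs = 2, matching y values: 5, 18 (2 points).
Total affine count: 26.
Full point count |E(F_23)| = 26 + 1 = 27.
Hasse bound: |27 − (23+1)| = |3| = 3 ≤ 2√23 ≈ 9.5917 ✓.


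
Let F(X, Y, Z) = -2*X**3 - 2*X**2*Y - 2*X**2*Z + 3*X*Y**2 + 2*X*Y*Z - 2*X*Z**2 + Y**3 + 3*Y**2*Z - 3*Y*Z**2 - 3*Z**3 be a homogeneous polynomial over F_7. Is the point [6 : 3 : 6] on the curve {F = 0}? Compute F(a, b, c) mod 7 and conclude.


F(6,3,6) ≡ 1 (mod 7); P is NOT on the curve.

Evaluate F(6, 3, 6) term-by-term (mod 7).
  -2*X**3 ↦ -2·216·1·1 = -432
  -2*X**2*Y ↦ -2·36·3·1 = -216
  -2*X**2*Z ↦ -2·36·1·6 = -432
  3*X*Y**2 ↦ 3·6·9·1 = 162
  2*X*Y*Z ↦ 2·6·3·6 = 216
  -2*X*Z**2 ↦ -2·6·1·36 = -432
  Y**3 ↦ 1·1·27·1 = 27
  3*Y**2*Z ↦ 3·1·9·6 = 162
  -3*Y*Z**2 ↦ -3·1·3·36 = -324
  -3*Z**3 ↦ -3·1·1·216 = -648
Sum: F(6, 3, 6) = (-432) + (-216) + (-432) + (162) + (216) + (-432) + (27) + (162) + (-324) + (-648) = -1917.
Reducing mod 7: -1917 ≡ 1 (mod 7).
Since F(a, b, c) ≡ 1 ≠ 0 (mod 7), P does NOT lie on the curve.


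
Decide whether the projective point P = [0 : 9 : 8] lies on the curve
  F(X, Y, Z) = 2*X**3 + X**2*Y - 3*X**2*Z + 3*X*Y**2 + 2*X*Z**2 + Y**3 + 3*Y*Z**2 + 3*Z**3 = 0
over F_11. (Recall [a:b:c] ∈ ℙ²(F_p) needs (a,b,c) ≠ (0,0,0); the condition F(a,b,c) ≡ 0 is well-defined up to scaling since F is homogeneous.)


F(0,9,8) ≡ 0 (mod 11); P is on the curve.

Evaluate F(0, 9, 8) term-by-term (mod 11).
  2*X**3 ↦ 2·0·1·1 = 0
  X**2*Y ↦ 1·0·9·1 = 0
  -3*X**2*Z ↦ -3·0·1·8 = 0
  3*X*Y**2 ↦ 3·0·81·1 = 0
  2*X*Z**2 ↦ 2·0·1·64 = 0
  Y**3 ↦ 1·1·729·1 = 729
  3*Y*Z**2 ↦ 3·1·9·64 = 1728
  3*Z**3 ↦ 3·1·1·512 = 1536
Sum: F(0, 9, 8) = (0) + (0) + (0) + (0) + (0) + (729) + (1728) + (1536) = 3993.
Reducing mod 11: 3993 ≡ 0 (mod 11).
Since F(a, b, c) ≡ 0 (mod 11), P lies on the curve.


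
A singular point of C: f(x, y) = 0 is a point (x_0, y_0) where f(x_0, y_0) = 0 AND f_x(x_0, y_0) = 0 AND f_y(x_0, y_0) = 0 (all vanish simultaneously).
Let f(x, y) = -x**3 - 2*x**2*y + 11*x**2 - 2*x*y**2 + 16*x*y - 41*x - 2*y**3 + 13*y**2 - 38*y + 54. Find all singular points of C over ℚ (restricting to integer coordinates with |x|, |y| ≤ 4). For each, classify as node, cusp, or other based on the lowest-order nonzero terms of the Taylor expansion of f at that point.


Singular points: {(3, 1)}; classification: cusp.

Compute partial derivatives:
  f_x = -3*x**2 - 4*x*y + 22*x - 2*y**2 + 16*y - 41.
  f_y = -2*x**2 - 4*x*y + 16*x - 6*y**2 + 26*y - 38.
Scan x_0 ∈ {−4, ..., 4}. For each x_0, f_y(x_0, y) is a polynomial in y; find its integer roots y ∈ {−4, ..., 4}, then test f_x and f at those candidates.
  x = -4: f_y(-4, y) = -6*y**2 + 42*y - 134; no integer root y with |y| ≤ 4.
  x = -3: f_y(-3, y) = -6*y**2 + 38*y - 104; no integer root y with |y| ≤ 4.
  x = -2: f_y(-2, y) = -6*y**2 + 34*y - 78; no integer root y with |y| ≤ 4.
  x = -1: f_y(-1, y) = -6*y**2 + 30*y - 56; no integer root y with |y| ≤ 4.
  x = 0: f_y(0, y) = -6*y**2 + 26*y - 38; no integer root y with |y| ≤ 4.
  x = 1: f_y(1, y) = -6*y**2 + 22*y - 24; no integer root y with |y| ≤ 4.
  x = 2: f_y(2, y) = -6*y**2 + 18*y - 14; no integer root y with |y| ≤ 4.
  x = 3: f_y(3, y) = -6*y**2 + 14*y - 8; vanishes at y ∈ {1}. (3, 1): f_x = 0, f = 0 — SINGULAR.
  x = 4: f_y(4, y) = -6*y**2 + 10*y - 6; no integer root y with |y| ≤ 4.
Only singular point on the grid: (3, 1).
Classify: substitute x = 3 + u, y = 1 + v and expand: f = -u**3 - 2*u**2*v - 2*u*v**2 - 2*v**3 + v**2.
No constant or linear terms (consistent with a singular point). Quadratic part: v**2. Cubic part: -u**3 - 2*u**2*v - 2*u*v**2 - 2*v**3.
The quadratic part v**2 is a perfect square, so there is a single (double) tangent line v = 0, i.e. y = 1. Restricting the cubic part to that line (v = 0) leaves -u**3 ≠ 0, so f is not divisible by v and the branch is v² ≈ u**3 to lowest order — this is a cusp.
Classification: cusp.


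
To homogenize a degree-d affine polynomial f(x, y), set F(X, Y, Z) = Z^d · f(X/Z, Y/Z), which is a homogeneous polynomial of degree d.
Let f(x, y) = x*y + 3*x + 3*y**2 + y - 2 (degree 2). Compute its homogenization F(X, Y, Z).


F(X, Y, Z) = X*Y + 3*X*Z + 3*Y**2 + Y*Z - 2*Z**2

deg(f) = 2.
Substitute x = X/Z, y = Y/Z into f, then multiply by Z^2.
  monomial 1·x^1·y^1 ↦ 1·X^1·Y^1·Z^0.
  monomial 3·x^1·y^0 ↦ 3·X^1·Y^0·Z^1.
  monomial 3·x^0·y^2 ↦ 3·X^0·Y^2·Z^0.
  monomial 1·x^0·y^1 ↦ 1·X^0·Y^1·Z^1.
  monomial -2·x^0·y^0 ↦ -2·X^0·Y^0·Z^2.
Collecting: F(X, Y, Z) = X*Y + 3*X*Z + 3*Y**2 + Y*Z - 2*Z**2.


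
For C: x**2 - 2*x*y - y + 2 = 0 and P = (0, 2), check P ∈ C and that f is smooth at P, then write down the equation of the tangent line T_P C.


Tangent line at P: -4*x - y + 2 = 0.

Step 1: f(0, 2) = 0, so P lies on C.
Step 2: partial derivatives
  f_x(x, y) = 2*x - 2*y, f_y(x, y) = -2*x - 1.
  f_x(P) = -4, f_y(P) = -1 (gradient nonzero, so P is smooth).
Step 3: tangent line at P: -4·(x − 0) + -1·(y − 2) = 0.
Expanding: -4*x - y + 2 = 0.


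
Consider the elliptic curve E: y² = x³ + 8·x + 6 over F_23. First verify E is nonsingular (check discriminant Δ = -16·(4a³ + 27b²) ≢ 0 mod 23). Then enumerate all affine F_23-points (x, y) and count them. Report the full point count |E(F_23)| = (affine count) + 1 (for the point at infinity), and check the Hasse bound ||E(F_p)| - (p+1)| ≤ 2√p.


Affine points = {(0, 11), (0, 12), (9, 5), (9, 18), (12, 6), (12, 17), (17, 8), (17, 15), (18, 5), (18, 18), (19, 5), (19, 18), (20, 1), (20, 22)}; affine count = 14; |E(F_23)| = 15.

Discriminant check: Δ ∝ 4a³ + 27b² = 4·8³ + 27·6² = 4·512 + 27·36 ≡ 7 (mod 23). Nonzero ⇒ E is nonsingular.
For each x ∈ F_23, compute rhs = x³ + 8·x + 6 mod 23, then count y ∈ F_23 with y² ≡ rhs.
  x = 0: rhs = 6, matching y values: 11, 12 (2 points).
  x = 1: rhs = 15, matching y values: none (0 points).
  x = 2: rhs = 7, matching y values: none (0 points).
  x = 3: rhs = 11, matching y values: none (0 points).
  x = 4: rhs = 10, matching y values: none (0 points).
  x = 5: rhs = 10, matching y values: none (0 points).
  x = 6: rhs = 17, matching y values: none (0 points).
  x = 7: rhs = 14, matching y values: none (0 points).
  x = 8: rhs = 7, matching y values: none (0 points).
  x = 9: rhs = 2, matching y values: 5, 18 (2 points).
  x = 10: rhs = 5, matching y values: none (0 points).
  x = 11: rhs = 22, matching y values: none (0 points).
  x = 12: rhs = 13, matching y values: 6, 17 (2 points).
  x = 13: rhs = 7, matching y values: none (0 points).
  x = 14: rhs = 10, matching y values: none (0 points).
  x = 15: rhs = 5, matching y values: none (0 points).
  x = 16: rhs = 21, matching y values: none (0 points).
  x = 17: rhs = 18, matching y values: 8, 15 (2 points).
  x = 18: rhs = 2, matching y values: 5, 18 (2 points).
  x = 19: rhs = 2, matching y values: 5, 18 (2 points).
  x = 20: rhs = 1, matching y values: 1, 22 (2 points).
  x = 21: rhs = 5, matching y values: none (0 points).
  x = 22: rhs = 20, matching y values: none (0 points).
Total affine count: 14.
Full point count |E(F_23)| = 14 + 1 = 15.
Hasse bound: |15 − (23+1)| = |-9| = 9 ≤ 2√23 ≈ 9.5917 ✓.


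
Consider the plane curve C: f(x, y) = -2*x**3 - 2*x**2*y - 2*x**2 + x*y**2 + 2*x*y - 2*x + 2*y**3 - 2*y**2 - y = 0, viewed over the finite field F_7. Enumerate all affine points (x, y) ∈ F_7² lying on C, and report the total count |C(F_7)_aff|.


Affine F_7-points: {(0, 0), (2, 0), (3, 2), (3, 4), (4, 0), (4, 1), (4, 5), (5, 2), (6, 3)}; count = 9.

For each of the 49 pairs (x, y) ∈ F_7², evaluate f(x, y) mod 7. Record the zeros.
  x = 0: [0↦0, 1↦6, 2↦6, 3↦5, 4↦1, 5↦6, 6↦4]  zeros at y ∈ {0}
  x = 1: [0↦1, 1↦1, 2↦4, 3↦1, 4↦4, 5↦4, 6↦6]  zeros at y ∈ ∅
  x = 2: [0↦0, 1↦4, 2↦6, 3↦4, 4↦3, 5↦1, 6↦3]  zeros at y ∈ {0}
  x = 3: [0↦6, 1↦3, 2↦0, 3↦2, 4↦0, 5↦6, 6↦4]  zeros at y ∈ {2, 4}
  x = 4: [0↦0, 1↦0, 2↦2, 3↦4, 4↦4, 5↦0, 6↦4]  zeros at y ∈ {0, 1, 5}
  x = 5: [0↦5, 1↦4, 2↦0, 3↦5, 4↦3, 5↦6, 6↦5]  zeros at y ∈ {2}
  x = 6: [0↦2, 1↦3, 2↦3, 3↦0, 4↦6, 5↦5, 6↦2]  zeros at y ∈ {3}
Collecting zeros: affine points = {(0, 0), (2, 0), (3, 2), (3, 4), (4, 0), (4, 1), (4, 5), (5, 2), (6, 3)}.
Total count |C(F_7)_aff| = 9.


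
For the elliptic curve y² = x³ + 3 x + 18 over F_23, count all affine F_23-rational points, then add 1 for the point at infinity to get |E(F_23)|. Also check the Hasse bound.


Affine points = {(0, 8), (0, 15), (2, 3), (2, 20), (3, 10), (3, 13), (4, 5), (4, 18), (8, 5), (8, 18), (10, 6), (10, 17), (11, 5), (11, 18), (13, 0), (18, 4), (18, 19), (21, 2), (21, 21)}; affine count = 19; |E(F_23)| = 20.

Discriminant check: Δ ∝ 4a³ + 27b² = 4·3³ + 27·18² = 4·27 + 27·324 ≡ 1 (mod 23). Nonzero ⇒ E is nonsingular.
For each x ∈ F_23, compute rhs = x³ + 3·x + 18 mod 23, then count y ∈ F_23 with y² ≡ rhs.
  x = 0: rhs = 18, matching y values: 8, 15 (2 points).
  x = 1: rhs = 22, matching y values: none (0 points).
  x = 2: rhs = 9, matching y values: 3, 20 (2 points).
  x = 3: rhs = 8, matching y values: 10, 13 (2 points).
  x = 4: rhs = 2, matching y values: 5, 18 (2 points).
  x = 5: rhs = 20, matching y values: none (0 points).
  x = 6: rhs = 22, matching y values: none (0 points).
  x = 7: rhs = 14, matching y values: none (0 points).
  x = 8: rhs = 2, matching y values: 5, 18 (2 points).
  x = 9: rhs = 15, matching y values: none (0 points).
  x = 10: rhs = 13, matching y values: 6, 17 (2 points).
  x = 11: rhs = 2, matching y values: 5, 18 (2 points).
  x = 12: rhs = 11, matching y values: none (0 points).
  x = 13: rhs = 0, matching y values: 0 (1 points).
  x = 14: rhs = 21, matching y values: none (0 points).
  x = 15: rhs = 11, matching y values: none (0 points).
  x = 16: rhs = 22, matching y values: none (0 points).
  x = 17: rhs = 14, matching y values: none (0 points).
  x = 18: rhs = 16, matching y values: 4, 19 (2 points).
  x = 19: rhs = 11, matching y values: none (0 points).
  x = 20: rhs = 5, matching y values: none (0 points).
  x = 21: rhs = 4, matching y values: 2, 21 (2 points).
  x = 22: rhs = 14, matching y values: none (0 points).
Total affine count: 19.
Full point count |E(F_23)| = 19 + 1 = 20.
Hasse bound: |20 − (23+1)| = |-4| = 4 ≤ 2√23 ≈ 9.5917 ✓.


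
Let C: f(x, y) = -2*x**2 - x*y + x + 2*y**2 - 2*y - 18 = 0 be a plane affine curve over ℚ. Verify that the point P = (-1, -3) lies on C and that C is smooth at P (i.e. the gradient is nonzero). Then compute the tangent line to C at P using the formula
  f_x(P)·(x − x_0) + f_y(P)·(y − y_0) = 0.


Tangent line at P: 8*x - 13*y - 31 = 0.

Step 1: f(-1, -3) = 0, so P lies on C.
Step 2: partial derivatives
  f_x(x, y) = -4*x - y + 1, f_y(x, y) = -x + 4*y - 2.
  f_x(P) = 8, f_y(P) = -13 (gradient nonzero, so P is smooth).
Step 3: tangent line at P: 8·(x − -1) + -13·(y − -3) = 0.
Expanding: 8*x - 13*y - 31 = 0.


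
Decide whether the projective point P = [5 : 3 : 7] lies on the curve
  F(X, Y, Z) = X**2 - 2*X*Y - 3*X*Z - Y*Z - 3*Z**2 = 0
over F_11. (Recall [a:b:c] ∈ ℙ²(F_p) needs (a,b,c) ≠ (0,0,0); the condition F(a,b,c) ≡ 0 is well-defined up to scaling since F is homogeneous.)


F(5,3,7) ≡ 8 (mod 11); P is NOT on the curve.

Evaluate F(5, 3, 7) term-by-term (mod 11).
  X**2 ↦ 1·25·1·1 = 25
  -2*X*Y ↦ -2·5·3·1 = -30
  -3*X*Z ↦ -3·5·1·7 = -105
  -Y*Z ↦ -1·1·3·7 = -21
  -3*Z**2 ↦ -3·1·1·49 = -147
Sum: F(5, 3, 7) = (25) + (-30) + (-105) + (-21) + (-147) = -278.
Reducing mod 11: -278 ≡ 8 (mod 11).
Since F(a, b, c) ≡ 8 ≠ 0 (mod 11), P does NOT lie on the curve.


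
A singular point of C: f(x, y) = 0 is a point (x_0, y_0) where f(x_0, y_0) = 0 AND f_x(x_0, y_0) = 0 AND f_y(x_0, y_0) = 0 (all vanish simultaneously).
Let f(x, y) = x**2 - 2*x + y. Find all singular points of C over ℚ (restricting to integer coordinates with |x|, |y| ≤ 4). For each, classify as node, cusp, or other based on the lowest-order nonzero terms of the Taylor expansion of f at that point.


No singular points in the scanned grid; C is smooth there.

Compute partial derivatives:
  f_x = 2*x - 2.
  f_y = 1.
f_y = 1 is a nonzero constant, so f_y never vanishes: no point (x, y) can satisfy f = f_x = f_y = 0. In particular no (x, y) ∈ {−4, ..., 4}² is singular; the curve is smooth.


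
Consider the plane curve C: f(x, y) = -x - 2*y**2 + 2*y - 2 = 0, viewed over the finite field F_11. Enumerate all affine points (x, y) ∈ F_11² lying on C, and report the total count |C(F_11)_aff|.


Affine F_11-points: {(2, 5), (2, 7), (4, 6), (5, 2), (5, 10), (7, 4), (7, 8), (8, 3), (8, 9), (9, 0), (9, 1)}; count = 11.

For each of the 121 pairs (x, y) ∈ F_11², evaluate f(x, y) mod 11. Record the zeros.
  x = 0: [0↦9, 1↦9, 2↦5, 3↦8, 4↦7, 5↦2, 6↦4, 7↦2, 8↦7, 9↦8, 10↦5]  zeros at y ∈ ∅
  x = 1: [0↦8, 1↦8, 2↦4, 3↦7, 4↦6, 5↦1, 6↦3, 7↦1, 8↦6, 9↦7, 10↦4]  zeros at y ∈ ∅
  x = 2: [0↦7, 1↦7, 2↦3, 3↦6, 4↦5, 5↦0, 6↦2, 7↦0, 8↦5, 9↦6, 10↦3]  zeros at y ∈ {5, 7}
  x = 3: [0↦6, 1↦6, 2↦2, 3↦5, 4↦4, 5↦10, 6↦1, 7↦10, 8↦4, 9↦5, 10↦2]  zeros at y ∈ ∅
  x = 4: [0↦5, 1↦5, 2↦1, 3↦4, 4↦3, 5↦9, 6↦0, 7↦9, 8↦3, 9↦4, 10↦1]  zeros at y ∈ {6}
  x = 5: [0↦4, 1↦4, 2↦0, 3↦3, 4↦2, 5↦8, 6↦10, 7↦8, 8↦2, 9↦3, 10↦0]  zeros at y ∈ {2, 10}
  x = 6: [0↦3, 1↦3, 2↦10, 3↦2, 4↦1, 5↦7, 6↦9, 7↦7, 8↦1, 9↦2, 10↦10]  zeros at y ∈ ∅
  x = 7: [0↦2, 1↦2, 2↦9, 3↦1, 4↦0, 5↦6, 6↦8, 7↦6, 8↦0, 9↦1, 10↦9]  zeros at y ∈ {4, 8}
  x = 8: [0↦1, 1↦1, 2↦8, 3↦0, 4↦10, 5↦5, 6↦7, 7↦5, 8↦10, 9↦0, 10↦8]  zeros at y ∈ {3, 9}
  x = 9: [0↦0, 1↦0, 2↦7, 3↦10, 4↦9, 5↦4, 6↦6, 7↦4, 8↦9, 9↦10, 10↦7]  zeros at y ∈ {0, 1}
  x = 10: [0↦10, 1↦10, 2↦6, 3↦9, 4↦8, 5↦3, 6↦5, 7↦3, 8↦8, 9↦9, 10↦6]  zeros at y ∈ ∅
Collecting zeros: affine points = {(2, 5), (2, 7), (4, 6), (5, 2), (5, 10), (7, 4), (7, 8), (8, 3), (8, 9), (9, 0), (9, 1)}.
Total count |C(F_11)_aff| = 11.


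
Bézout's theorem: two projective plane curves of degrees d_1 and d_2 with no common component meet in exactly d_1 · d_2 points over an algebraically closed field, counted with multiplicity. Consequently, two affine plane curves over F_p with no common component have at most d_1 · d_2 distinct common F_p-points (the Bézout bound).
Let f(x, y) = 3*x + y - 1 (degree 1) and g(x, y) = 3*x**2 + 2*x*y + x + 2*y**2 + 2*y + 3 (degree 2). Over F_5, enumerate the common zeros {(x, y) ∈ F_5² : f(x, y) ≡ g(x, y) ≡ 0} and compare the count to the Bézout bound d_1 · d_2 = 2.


Common zeros: ∅; count = 0; Bézout bound = 2.

deg(f) = 1, deg(g) = 2, so Bézout bound = 2.
Scan x ∈ F_5. For each x, list the y ∈ F_5 with f(x, y) ≡ 0 and those with g(x, y) ≡ 0 (mod 5); the common zeros in that column are the intersection.
  x = 0: f ≡ 0 at y ∈ {1}; g ≡ 0 at y ∈ {2}; common: ∅.
  x = 1: f ≡ 0 at y ∈ {3}; g ≡ 0 at y ∈ {4}; common: ∅.
  x = 2: f ≡ 0 at y ∈ {0}; g ≡ 0 at y ∈ {1}; common: ∅.
  x = 3: f ≡ 0 at y ∈ {2}; g ≡ 0 at y ∈ {3}; common: ∅.
  x = 4: f ≡ 0 at y ∈ {4}; g ≡ 0 at y ∈ {0}; common: ∅.
Collecting: common zeros = ∅, so the count is 0.
Comparison with the Bézout bound: 0 ≤ 2 = deg(f)·deg(g), as expected for curves with no common component (the affine F_5-count falls short of the bound because intersections may lie at infinity, over extension fields, or carry multiplicity).


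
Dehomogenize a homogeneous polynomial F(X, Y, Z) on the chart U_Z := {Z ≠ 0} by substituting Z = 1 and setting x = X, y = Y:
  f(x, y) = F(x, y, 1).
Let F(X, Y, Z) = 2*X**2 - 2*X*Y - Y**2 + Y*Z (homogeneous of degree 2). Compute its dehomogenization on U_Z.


f(x, y) = 2*x**2 - 2*x*y - y**2 + y

On U_Z we set Z = 1. Each monomial c·X^i·Y^j·Z^k in F becomes c·x^i·y^j·1^k = c·x^i·y^j.
Substituting Z = 1: F(X, Y, 1) = 2*x**2 - 2*x*y - y**2 + y.
Note: deg(f) ≤ deg(F) = 2; strict inequality happens when F is divisible by Z (lost terms).


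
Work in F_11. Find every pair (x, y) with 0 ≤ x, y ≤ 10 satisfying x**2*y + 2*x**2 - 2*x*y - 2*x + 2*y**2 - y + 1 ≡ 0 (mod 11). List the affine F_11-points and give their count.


Affine F_11-points: {(0, 8), (0, 9), (2, 2), (2, 4), (4, 5), (4, 8), (5, 2), (7, 1), (7, 4), (9, 1)}; count = 10.

For each of the 121 pairs (x, y) ∈ F_11², evaluate f(x, y) mod 11. Record the zeros.
  x = 0: [0↦1, 1↦2, 2↦7, 3↦5, 4↦7, 5↦2, 6↦1, 7↦4, 8↦0, 9↦0, 10↦4]  zeros at y ∈ {8, 9}
  x = 1: [0↦1, 1↦1, 2↦5, 3↦2, 4↦3, 5↦8, 6↦6, 7↦8, 8↦3, 9↦2, 10↦5]  zeros at y ∈ ∅
  x = 2: [0↦5, 1↦6, 2↦0, 3↦9, 4↦0, 5↦6, 6↦5, 7↦8, 8↦4, 9↦4, 10↦8]  zeros at y ∈ {2, 4}
  x = 3: [0↦2, 1↦6, 2↦3, 3↦4, 4↦9, 5↦7, 6↦9, 7↦4, 8↦3, 9↦6, 10↦2]  zeros at y ∈ ∅
  x = 4: [0↦3, 1↦1, 2↦3, 3↦9, 4↦8, 5↦0, 6↦7, 7↦7, 8↦0, 9↦8, 10↦9]  zeros at y ∈ {5, 8}
  x = 5: [0↦8, 1↦2, 2↦0, 3↦2, 4↦8, 5↦7, 6↦10, 7↦6, 8↦6, 9↦10, 10↦7]  zeros at y ∈ {2}
  x = 6: [0↦6, 1↦9, 2↦5, 3↦5, 4↦9, 5↦6, 6↦7, 7↦1, 8↦10, 9↦1, 10↦7]  zeros at y ∈ ∅
  x = 7: [0↦8, 1↦0, 2↦7, 3↦7, 4↦0, 5↦8, 6↦9, 7↦3, 8↦1, 9↦3, 10↦9]  zeros at y ∈ {1, 4}
  x = 8: [0↦3, 1↦8, 2↦6, 3↦8, 4↦3, 5↦2, 6↦5, 7↦1, 8↦1, 9↦5, 10↦2]  zeros at y ∈ ∅
  x = 9: [0↦2, 1↦0, 2↦2, 3↦8, 4↦7, 5↦10, 6↦6, 7↦6, 8↦10, 9↦7, 10↦8]  zeros at y ∈ {1}
  x = 10: [0↦5, 1↦9, 2↦6, 3↦7, 4↦1, 5↦10, 6↦1, 7↦7, 8↦6, 9↦9, 10↦5]  zeros at y ∈ ∅
Collecting zeros: affine points = {(0, 8), (0, 9), (2, 2), (2, 4), (4, 5), (4, 8), (5, 2), (7, 1), (7, 4), (9, 1)}.
Total count |C(F_11)_aff| = 10.


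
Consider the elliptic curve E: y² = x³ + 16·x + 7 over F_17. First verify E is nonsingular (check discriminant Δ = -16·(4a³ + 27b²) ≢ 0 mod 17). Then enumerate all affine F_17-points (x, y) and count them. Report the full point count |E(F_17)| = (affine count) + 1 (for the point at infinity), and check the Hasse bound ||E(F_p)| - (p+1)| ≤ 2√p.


Affine points = {(2, 8), (2, 9), (4, 4), (4, 13), (5, 5), (5, 12), (6, 8), (6, 9), (8, 1), (8, 16), (9, 8), (9, 9), (11, 1), (11, 16), (13, 7), (13, 10), (14, 0), (15, 1), (15, 16)}; affine count = 19; |E(F_17)| = 20.

Discriminant check: Δ ∝ 4a³ + 27b² = 4·16³ + 27·7² = 4·4096 + 27·49 ≡ 10 (mod 17). Nonzero ⇒ E is nonsingular.
For each x ∈ F_17, compute rhs = x³ + 16·x + 7 mod 17, then count y ∈ F_17 with y² ≡ rhs.
  x = 0: rhs = 7, matching y values: none (0 points).
  x = 1: rhs = 7, matching y values: none (0 points).
  x = 2: rhs = 13, matching y values: 8, 9 (2 points).
  x = 3: rhs = 14, matching y values: none (0 points).
  x = 4: rhs = 16, matching y values: 4, 13 (2 points).
  x = 5: rhs = 8, matching y values: 5, 12 (2 points).
  x = 6: rhs = 13, matching y values: 8, 9 (2 points).
  x = 7: rhs = 3, matching y values: none (0 points).
  x = 8: rhs = 1, matching y values: 1, 16 (2 points).
  x = 9: rhs = 13, matching y values: 8, 9 (2 points).
  x = 10: rhs = 11, matching y values: none (0 points).
  x = 11: rhs = 1, matching y values: 1, 16 (2 points).
  x = 12: rhs = 6, matching y values: none (0 points).
  x = 13: rhs = 15, matching y values: 7, 10 (2 points).
  x = 14: rhs = 0, matching y values: 0 (1 points).
  x = 15: rhs = 1, matching y values: 1, 16 (2 points).
  x = 16: rhs = 7, matching y values: none (0 points).
Total affine count: 19.
Full point count |E(F_17)| = 19 + 1 = 20.
Hasse bound: |20 − (17+1)| = |2| = 2 ≤ 2√17 ≈ 8.2462 ✓.


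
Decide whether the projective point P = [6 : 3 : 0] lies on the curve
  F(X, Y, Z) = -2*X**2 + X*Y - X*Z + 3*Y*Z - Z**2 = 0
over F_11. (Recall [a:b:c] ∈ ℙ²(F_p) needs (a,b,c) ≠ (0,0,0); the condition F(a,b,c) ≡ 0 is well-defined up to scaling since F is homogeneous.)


F(6,3,0) ≡ 1 (mod 11); P is NOT on the curve.

Evaluate F(6, 3, 0) term-by-term (mod 11).
  -2*X**2 ↦ -2·36·1·1 = -72
  X*Y ↦ 1·6·3·1 = 18
  -X*Z ↦ -1·6·1·0 = 0
  3*Y*Z ↦ 3·1·3·0 = 0
  -Z**2 ↦ -1·1·1·0 = 0
Sum: F(6, 3, 0) = (-72) + (18) + (0) + (0) + (0) = -54.
Reducing mod 11: -54 ≡ 1 (mod 11).
Since F(a, b, c) ≡ 1 ≠ 0 (mod 11), P does NOT lie on the curve.


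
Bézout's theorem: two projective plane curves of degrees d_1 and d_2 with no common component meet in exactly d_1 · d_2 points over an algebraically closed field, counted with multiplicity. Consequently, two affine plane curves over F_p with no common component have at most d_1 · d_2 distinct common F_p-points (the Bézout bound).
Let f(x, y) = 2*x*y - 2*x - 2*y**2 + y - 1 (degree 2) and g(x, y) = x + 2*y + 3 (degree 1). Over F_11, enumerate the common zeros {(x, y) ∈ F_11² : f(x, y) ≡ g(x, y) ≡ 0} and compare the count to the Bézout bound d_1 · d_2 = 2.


Common zeros: {(10, 10)}; count = 1; Bézout bound = 2.

deg(f) = 2, deg(g) = 1, so Bézout bound = 2.
Scan x ∈ F_11. For each x, list the y ∈ F_11 with f(x, y) ≡ 0 and those with g(x, y) ≡ 0 (mod 11); the common zeros in that column are the intersection.
  x = 0: f ≡ 0 at y ∈ {8, 9}; g ≡ 0 at y ∈ {4}; common: ∅.
  x = 1: f ≡ 0 at y ∈ ∅; g ≡ 0 at y ∈ {9}; common: ∅.
  x = 2: f ≡ 0 at y ∈ ∅; g ≡ 0 at y ∈ {3}; common: ∅.
  x = 3: f ≡ 0 at y ∈ {4, 5}; g ≡ 0 at y ∈ {8}; common: ∅.
  x = 4: f ≡ 0 at y ∈ {3, 7}; g ≡ 0 at y ∈ {2}; common: ∅.
  x = 5: f ≡ 0 at y ∈ {0}; g ≡ 0 at y ∈ {7}; common: ∅.
  x = 6: f ≡ 0 at y ∈ ∅; g ≡ 0 at y ∈ {1}; common: ∅.
  x = 7: f ≡ 0 at y ∈ ∅; g ≡ 0 at y ∈ {6}; common: ∅.
  x = 8: f ≡ 0 at y ∈ ∅; g ≡ 0 at y ∈ {0}; common: ∅.
  x = 9: f ≡ 0 at y ∈ {2}; g ≡ 0 at y ∈ {5}; common: ∅.
  x = 10: f ≡ 0 at y ∈ {6, 10}; g ≡ 0 at y ∈ {10}; common: {10}.
Collecting: common zeros = {(10, 10)}, so the count is 1.
Comparison with the Bézout bound: 1 ≤ 2 = deg(f)·deg(g), as expected for curves with no common component (the affine F_11-count falls short of the bound because intersections may lie at infinity, over extension fields, or carry multiplicity).


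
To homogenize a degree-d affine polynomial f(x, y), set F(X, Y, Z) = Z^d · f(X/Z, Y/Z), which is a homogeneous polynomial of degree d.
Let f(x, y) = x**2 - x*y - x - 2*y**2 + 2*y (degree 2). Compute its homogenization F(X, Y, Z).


F(X, Y, Z) = X**2 - X*Y - X*Z - 2*Y**2 + 2*Y*Z

deg(f) = 2.
Substitute x = X/Z, y = Y/Z into f, then multiply by Z^2.
  monomial 1·x^2·y^0 ↦ 1·X^2·Y^0·Z^0.
  monomial -1·x^1·y^1 ↦ -1·X^1·Y^1·Z^0.
  monomial -1·x^1·y^0 ↦ -1·X^1·Y^0·Z^1.
  monomial -2·x^0·y^2 ↦ -2·X^0·Y^2·Z^0.
  monomial 2·x^0·y^1 ↦ 2·X^0·Y^1·Z^1.
Collecting: F(X, Y, Z) = X**2 - X*Y - X*Z - 2*Y**2 + 2*Y*Z.


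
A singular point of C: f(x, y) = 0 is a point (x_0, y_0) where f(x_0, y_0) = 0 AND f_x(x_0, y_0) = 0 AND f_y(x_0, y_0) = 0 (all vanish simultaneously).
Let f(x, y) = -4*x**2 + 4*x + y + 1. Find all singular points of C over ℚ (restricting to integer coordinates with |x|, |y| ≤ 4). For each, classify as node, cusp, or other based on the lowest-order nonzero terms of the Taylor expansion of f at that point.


No singular points in the scanned grid; C is smooth there.

Compute partial derivatives:
  f_x = 4 - 8*x.
  f_y = 1.
f_y = 1 is a nonzero constant, so f_y never vanishes: no point (x, y) can satisfy f = f_x = f_y = 0. In particular no (x, y) ∈ {−4, ..., 4}² is singular; the curve is smooth.


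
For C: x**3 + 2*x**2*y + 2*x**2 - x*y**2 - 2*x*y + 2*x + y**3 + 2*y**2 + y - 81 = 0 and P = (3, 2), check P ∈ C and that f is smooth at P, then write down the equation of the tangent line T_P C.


Tangent line at P: 57*x + 21*y - 213 = 0.

Step 1: f(3, 2) = 0, so P lies on C.
Step 2: partial derivatives
  f_x(x, y) = 3*x**2 + 4*x*y + 4*x - y**2 - 2*y + 2, f_y(x, y) = 2*x**2 - 2*x*y - 2*x + 3*y**2 + 4*y + 1.
  f_x(P) = 57, f_y(P) = 21 (gradient nonzero, so P is smooth).
Step 3: tangent line at P: 57·(x − 3) + 21·(y − 2) = 0.
Expanding: 57*x + 21*y - 213 = 0.


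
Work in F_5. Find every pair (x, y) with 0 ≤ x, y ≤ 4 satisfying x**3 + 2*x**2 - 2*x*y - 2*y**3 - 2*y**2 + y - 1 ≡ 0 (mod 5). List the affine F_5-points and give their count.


Affine F_5-points: {(0, 3), (2, 0), (2, 2), (3, 1), (3, 2), (4, 0)}; count = 6.

For each of the 25 pairs (x, y) ∈ F_5², evaluate f(x, y) mod 5. Record the zeros.
  x = 0: [0↦4, 1↦1, 2↦2, 3↦0, 4↦3]  zeros at y ∈ {3}
  x = 1: [0↦2, 1↦2, 2↦1, 3↦2, 4↦3]  zeros at y ∈ ∅
  x = 2: [0↦0, 1↦3, 2↦0, 3↦4, 4↦3]  zeros at y ∈ {0, 2}
  x = 3: [0↦4, 1↦0, 2↦0, 3↦2, 4↦4]  zeros at y ∈ {1, 2}
  x = 4: [0↦0, 1↦4, 2↦2, 3↦2, 4↦2]  zeros at y ∈ {0}
Collecting zeros: affine points = {(0, 3), (2, 0), (2, 2), (3, 1), (3, 2), (4, 0)}.
Total count |C(F_5)_aff| = 6.


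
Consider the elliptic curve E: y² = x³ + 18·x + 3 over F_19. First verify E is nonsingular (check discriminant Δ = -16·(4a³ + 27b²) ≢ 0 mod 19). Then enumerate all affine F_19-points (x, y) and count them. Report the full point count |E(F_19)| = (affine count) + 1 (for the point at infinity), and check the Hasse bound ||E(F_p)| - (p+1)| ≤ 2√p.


Affine points = {(2, 3), (2, 16), (4, 5), (4, 14), (5, 3), (5, 16), (6, 2), (6, 17), (7, 4), (7, 15), (9, 1), (9, 18), (10, 9), (10, 10), (12, 3), (12, 16), (14, 4), (14, 15), (15, 0), (16, 6), (16, 13), (17, 4), (17, 15)}; affine count = 23; |E(F_19)| = 24.

Discriminant check: Δ ∝ 4a³ + 27b² = 4·18³ + 27·3² = 4·5832 + 27·9 ≡ 11 (mod 19). Nonzero ⇒ E is nonsingular.
For each x ∈ F_19, compute rhs = x³ + 18·x + 3 mod 19, then count y ∈ F_19 with y² ≡ rhs.
  x = 0: rhs = 3, matching y values: none (0 points).
  x = 1: rhs = 3, matching y values: none (0 points).
  x = 2: rhs = 9, matching y values: 3, 16 (2 points).
  x = 3: rhs = 8, matching y values: none (0 points).
  x = 4: rhs = 6, matching y values: 5, 14 (2 points).
  x = 5: rhs = 9, matching y values: 3, 16 (2 points).
  x = 6: rhs = 4, matching y values: 2, 17 (2 points).
  x = 7: rhs = 16, matching y values: 4, 15 (2 points).
  x = 8: rhs = 13, matching y values: none (0 points).
  x = 9: rhs = 1, matching y values: 1, 18 (2 points).
  x = 10: rhs = 5, matching y values: 9, 10 (2 points).
  x = 11: rhs = 12, matching y values: none (0 points).
  x = 12: rhs = 9, matching y values: 3, 16 (2 points).
  x = 13: rhs = 2, matching y values: none (0 points).
  x = 14: rhs = 16, matching y values: 4, 15 (2 points).
  x = 15: rhs = 0, matching y values: 0 (1 points).
  x = 16: rhs = 17, matching y values: 6, 13 (2 points).
  x = 17: rhs = 16, matching y values: 4, 15 (2 points).
  x = 18: rhs = 3, matching y values: none (0 points).
Total affine count: 23.
Full point count |E(F_19)| = 23 + 1 = 24.
Hasse bound: |24 − (19+1)| = |4| = 4 ≤ 2√19 ≈ 8.7178 ✓.


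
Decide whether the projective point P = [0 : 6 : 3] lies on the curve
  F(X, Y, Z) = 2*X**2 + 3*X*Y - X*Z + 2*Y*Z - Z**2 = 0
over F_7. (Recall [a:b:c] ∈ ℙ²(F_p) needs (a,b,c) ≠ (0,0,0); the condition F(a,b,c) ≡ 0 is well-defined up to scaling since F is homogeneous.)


F(0,6,3) ≡ 6 (mod 7); P is NOT on the curve.

Evaluate F(0, 6, 3) term-by-term (mod 7).
  2*X**2 ↦ 2·0·1·1 = 0
  3*X*Y ↦ 3·0·6·1 = 0
  -X*Z ↦ -1·0·1·3 = 0
  2*Y*Z ↦ 2·1·6·3 = 36
  -Z**2 ↦ -1·1·1·9 = -9
Sum: F(0, 6, 3) = (0) + (0) + (0) + (36) + (-9) = 27.
Reducing mod 7: 27 ≡ 6 (mod 7).
Since F(a, b, c) ≡ 6 ≠ 0 (mod 7), P does NOT lie on the curve.


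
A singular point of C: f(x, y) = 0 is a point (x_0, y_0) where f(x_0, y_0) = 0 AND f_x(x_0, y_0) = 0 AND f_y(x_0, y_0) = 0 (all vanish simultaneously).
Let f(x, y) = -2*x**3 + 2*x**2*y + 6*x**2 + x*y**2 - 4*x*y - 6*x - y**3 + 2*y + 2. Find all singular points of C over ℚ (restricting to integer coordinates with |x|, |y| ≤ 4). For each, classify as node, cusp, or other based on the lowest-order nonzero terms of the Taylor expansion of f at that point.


Singular points: {(1, 0)}; classification: cusp.

Compute partial derivatives:
  f_x = -6*x**2 + 4*x*y + 12*x + y**2 - 4*y - 6.
  f_y = 2*x**2 + 2*x*y - 4*x - 3*y**2 + 2.
Scan x_0 ∈ {−4, ..., 4}. For each x_0, f_y(x_0, y) is a polynomial in y; find its integer roots y ∈ {−4, ..., 4}, then test f_x and f at those candidates.
  x = -4: f_y(-4, y) = -3*y**2 - 8*y + 50; no integer root y with |y| ≤ 4.
  x = -3: f_y(-3, y) = -3*y**2 - 6*y + 32; no integer root y with |y| ≤ 4.
  x = -2: f_y(-2, y) = -3*y**2 - 4*y + 18; no integer root y with |y| ≤ 4.
  x = -1: f_y(-1, y) = -3*y**2 - 2*y + 8; vanishes at y ∈ {-2}. (-1, -2): f_x = -4 ≠ 0.
  x = 0: f_y(0, y) = 2 - 3*y**2; no integer root y with |y| ≤ 4.
  x = 1: f_y(1, y) = -3*y**2 + 2*y; vanishes at y ∈ {0}. (1, 0): f_x = 0, f = 0 — SINGULAR.
  x = 2: f_y(2, y) = -3*y**2 + 4*y + 2; no integer root y with |y| ≤ 4.
  x = 3: f_y(3, y) = -3*y**2 + 6*y + 8; no integer root y with |y| ≤ 4.
  x = 4: f_y(4, y) = -3*y**2 + 8*y + 18; no integer root y with |y| ≤ 4.
Only singular point on the grid: (1, 0).
Classify: substitute x = 1 + u, y = 0 + v and expand: f = -2*u**3 + 2*u**2*v + u*v**2 - v**3 + v**2.
No constant or linear terms (consistent with a singular point). Quadratic part: v**2. Cubic part: -2*u**3 + 2*u**2*v + u*v**2 - v**3.
The quadratic part v**2 is a perfect square, so there is a single (double) tangent line v = 0, i.e. y = 0. Restricting the cubic part to that line (v = 0) leaves -2*u**3 ≠ 0, so f is not divisible by v and the branch is v² ≈ 2*u**3 to lowest order — this is a cusp.
Classification: cusp.


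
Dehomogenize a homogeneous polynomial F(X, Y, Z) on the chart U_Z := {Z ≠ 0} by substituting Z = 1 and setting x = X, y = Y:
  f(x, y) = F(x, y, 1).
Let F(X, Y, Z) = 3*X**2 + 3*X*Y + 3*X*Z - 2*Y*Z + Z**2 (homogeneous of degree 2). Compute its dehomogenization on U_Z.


f(x, y) = 3*x**2 + 3*x*y + 3*x - 2*y + 1

On U_Z we set Z = 1. Each monomial c·X^i·Y^j·Z^k in F becomes c·x^i·y^j·1^k = c·x^i·y^j.
Substituting Z = 1: F(X, Y, 1) = 3*x**2 + 3*x*y + 3*x - 2*y + 1.
Note: deg(f) ≤ deg(F) = 2; strict inequality happens when F is divisible by Z (lost terms).


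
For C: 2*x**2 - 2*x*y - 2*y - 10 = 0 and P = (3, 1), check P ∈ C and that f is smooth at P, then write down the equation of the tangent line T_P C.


Tangent line at P: 10*x - 8*y - 22 = 0.

Step 1: f(3, 1) = 0, so P lies on C.
Step 2: partial derivatives
  f_x(x, y) = 4*x - 2*y, f_y(x, y) = -2*x - 2.
  f_x(P) = 10, f_y(P) = -8 (gradient nonzero, so P is smooth).
Step 3: tangent line at P: 10·(x − 3) + -8·(y − 1) = 0.
Expanding: 10*x - 8*y - 22 = 0.


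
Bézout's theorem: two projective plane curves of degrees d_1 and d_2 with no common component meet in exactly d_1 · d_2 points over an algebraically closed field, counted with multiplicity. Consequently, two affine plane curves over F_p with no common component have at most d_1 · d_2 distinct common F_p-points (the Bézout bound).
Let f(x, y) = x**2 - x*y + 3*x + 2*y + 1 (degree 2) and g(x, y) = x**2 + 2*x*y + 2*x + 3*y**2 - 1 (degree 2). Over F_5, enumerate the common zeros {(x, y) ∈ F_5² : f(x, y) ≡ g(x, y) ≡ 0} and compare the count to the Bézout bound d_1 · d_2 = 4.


Common zeros: ∅; count = 0; Bézout bound = 4.

deg(f) = 2, deg(g) = 2, so Bézout bound = 4.
Scan x ∈ F_5. For each x, list the y ∈ F_5 with f(x, y) ≡ 0 and those with g(x, y) ≡ 0 (mod 5); the common zeros in that column are the intersection.
  x = 0: f ≡ 0 at y ∈ {2}; g ≡ 0 at y ∈ ∅; common: ∅.
  x = 1: f ≡ 0 at y ∈ {0}; g ≡ 0 at y ∈ {3}; common: ∅.
  x = 2: f ≡ 0 at y ∈ ∅; g ≡ 0 at y ∈ ∅; common: ∅.
  x = 3: f ≡ 0 at y ∈ {4}; g ≡ 0 at y ∈ ∅; common: ∅.
  x = 4: f ≡ 0 at y ∈ {2}; g ≡ 0 at y ∈ ∅; common: ∅.
Collecting: common zeros = ∅, so the count is 0.
Comparison with the Bézout bound: 0 ≤ 4 = deg(f)·deg(g), as expected for curves with no common component (the affine F_5-count falls short of the bound because intersections may lie at infinity, over extension fields, or carry multiplicity).


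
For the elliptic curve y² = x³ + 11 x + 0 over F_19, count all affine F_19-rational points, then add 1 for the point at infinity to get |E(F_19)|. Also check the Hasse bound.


Affine points = {(0, 0), (2, 7), (2, 12), (5, 3), (5, 16), (6, 4), (6, 15), (8, 7), (8, 12), (9, 7), (9, 12), (12, 6), (12, 13), (15, 5), (15, 14), (16, 4), (16, 15), (18, 8), (18, 11)}; affine count = 19; |E(F_19)| = 20.

Discriminant check: Δ ∝ 4a³ + 27b² = 4·11³ + 27·0² = 4·1331 + 27·0 ≡ 4 (mod 19). Nonzero ⇒ E is nonsingular.
For each x ∈ F_19, compute rhs = x³ + 11·x + 0 mod 19, then count y ∈ F_19 with y² ≡ rhs.
  x = 0: rhs = 0, matching y values: 0 (1 points).
  x = 1: rhs = 12, matching y values: none (0 points).
  x = 2: rhs = 11, matching y values: 7, 12 (2 points).
  x = 3: rhs = 3, matching y values: none (0 points).
  x = 4: rhs = 13, matching y values: none (0 points).
  x = 5: rhs = 9, matching y values: 3, 16 (2 points).
  x = 6: rhs = 16, matching y values: 4, 15 (2 points).
  x = 7: rhs = 2, matching y values: none (0 points).
  x = 8: rhs = 11, matching y values: 7, 12 (2 points).
  x = 9: rhs = 11, matching y values: 7, 12 (2 points).
  x = 10: rhs = 8, matching y values: none (0 points).
  x = 11: rhs = 8, matching y values: none (0 points).
  x = 12: rhs = 17, matching y values: 6, 13 (2 points).
  x = 13: rhs = 3, matching y values: none (0 points).
  x = 14: rhs = 10, matching y values: none (0 points).
  x = 15: rhs = 6, matching y values: 5, 14 (2 points).
  x = 16: rhs = 16, matching y values: 4, 15 (2 points).
  x = 17: rhs = 8, matching y values: none (0 points).
  x = 18: rhs = 7, matching y values: 8, 11 (2 points).
Total affine count: 19.
Full point count |E(F_19)| = 19 + 1 = 20.
Hasse bound: |20 − (19+1)| = |0| = 0 ≤ 2√19 ≈ 8.7178 ✓.


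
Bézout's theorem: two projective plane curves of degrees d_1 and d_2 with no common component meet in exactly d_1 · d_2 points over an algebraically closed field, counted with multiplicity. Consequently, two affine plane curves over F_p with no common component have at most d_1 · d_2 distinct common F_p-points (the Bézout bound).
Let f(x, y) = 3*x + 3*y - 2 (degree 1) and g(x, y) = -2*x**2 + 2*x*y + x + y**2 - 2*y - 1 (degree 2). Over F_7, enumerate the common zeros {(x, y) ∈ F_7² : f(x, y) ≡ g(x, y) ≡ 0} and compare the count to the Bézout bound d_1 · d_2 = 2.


Common zeros: ∅; count = 0; Bézout bound = 2.

deg(f) = 1, deg(g) = 2, so Bézout bound = 2.
Scan x ∈ F_7. For each x, list the y ∈ F_7 with f(x, y) ≡ 0 and those with g(x, y) ≡ 0 (mod 7); the common zeros in that column are the intersection.
  x = 0: f ≡ 0 at y ∈ {3}; g ≡ 0 at y ∈ {4, 5}; common: ∅.
  x = 1: f ≡ 0 at y ∈ {2}; g ≡ 0 at y ∈ {3, 4}; common: ∅.
  x = 2: f ≡ 0 at y ∈ {1}; g ≡ 0 at y ∈ {0, 5}; common: ∅.
  x = 3: f ≡ 0 at y ∈ {0}; g ≡ 0 at y ∈ ∅; common: ∅.
  x = 4: f ≡ 0 at y ∈ {6}; g ≡ 0 at y ∈ ∅; common: ∅.
  x = 5: f ≡ 0 at y ∈ {5}; g ≡ 0 at y ∈ ∅; common: ∅.
  x = 6: f ≡ 0 at y ∈ {4}; g ≡ 0 at y ∈ {1, 3}; common: ∅.
Collecting: common zeros = ∅, so the count is 0.
Comparison with the Bézout bound: 0 ≤ 2 = deg(f)·deg(g), as expected for curves with no common component (the affine F_7-count falls short of the bound because intersections may lie at infinity, over extension fields, or carry multiplicity).
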